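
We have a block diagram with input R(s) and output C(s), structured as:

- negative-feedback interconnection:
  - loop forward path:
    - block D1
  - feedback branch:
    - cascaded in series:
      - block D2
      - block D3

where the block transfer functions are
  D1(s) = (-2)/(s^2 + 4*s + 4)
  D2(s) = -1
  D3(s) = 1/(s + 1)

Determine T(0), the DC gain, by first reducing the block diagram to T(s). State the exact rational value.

The answer is -1/3.

Reasoning:
[1] multiply D2, D3 (series), giving (-1)/(s + 1)
[2] apply the feedback formula to D1, (D2*D3), giving (-2*s - 2)/(s^3 + 5*s^2 + 8*s + 6)
DC gain: substitute s = 0 into T(s) from step 2: T(0) = -2/6 = -1/3.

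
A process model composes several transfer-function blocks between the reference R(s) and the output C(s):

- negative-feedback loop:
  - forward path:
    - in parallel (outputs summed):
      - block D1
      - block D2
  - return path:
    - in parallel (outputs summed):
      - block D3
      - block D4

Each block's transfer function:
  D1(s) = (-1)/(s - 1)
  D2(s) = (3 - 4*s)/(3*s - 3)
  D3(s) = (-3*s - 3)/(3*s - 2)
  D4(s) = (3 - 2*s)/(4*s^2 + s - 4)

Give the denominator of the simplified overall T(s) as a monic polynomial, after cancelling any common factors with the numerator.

Step 1. combine D1, D2 in parallel; result (-4*s)/(3*s - 3)
Step 2. combine D3, D4 in parallel; result (-12*s^3 - 21*s^2 + 22*s + 6)/(12*s^3 - 5*s^2 - 14*s + 8)
Step 3. close the feedback loop around (D1+D2), (D3+D4); result (-48*s^4 + 20*s^3 + 56*s^2 - 32*s)/(84*s^4 + 33*s^3 - 115*s^2 + 42*s - 24)
No further cancellation is possible in the step-3 result, so that is T(s). Its denominator becomes monic after dividing by the leading coefficient 84.

Final answer: s^4 + 11*s^3/28 - 115*s^2/84 + s/2 - 2/7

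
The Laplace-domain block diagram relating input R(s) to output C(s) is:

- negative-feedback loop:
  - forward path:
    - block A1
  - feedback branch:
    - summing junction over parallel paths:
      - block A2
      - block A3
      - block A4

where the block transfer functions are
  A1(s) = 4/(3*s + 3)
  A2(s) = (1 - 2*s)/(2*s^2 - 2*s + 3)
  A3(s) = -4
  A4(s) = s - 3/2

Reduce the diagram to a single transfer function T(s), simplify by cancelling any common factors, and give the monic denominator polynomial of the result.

The answer is s^3 - 26*s^2/7 + 51*s/14 - 53/14.

Reasoning:
Step 1. add A2, A3, A4 (parallel) -> (4*s^3 - 26*s^2 + 24*s - 31)/(4*s^2 - 4*s + 6)
Step 2. reduce the feedback loop with forward A1 and return (A2+A3+A4) -> (8*s^2 - 8*s + 12)/(14*s^3 - 52*s^2 + 51*s - 53)
T(s) is the step-2 result (common factors already cancelled). Leading coefficient of the denominator: 14. Divide through by 14 for the monic polynomial.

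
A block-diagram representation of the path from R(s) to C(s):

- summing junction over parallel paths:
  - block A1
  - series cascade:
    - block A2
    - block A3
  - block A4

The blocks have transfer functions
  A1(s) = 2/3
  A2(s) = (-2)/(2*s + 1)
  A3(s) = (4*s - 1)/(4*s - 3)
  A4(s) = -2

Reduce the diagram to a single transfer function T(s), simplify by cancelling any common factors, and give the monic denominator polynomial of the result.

First reduce the diagram to T(s).

Step 1 - cascade A2, A3; result (2 - 8*s)/(8*s^2 - 2*s - 3)
Step 2 - sum the parallel branches A1, (A2*A3), A4; result (-32*s^2 - 16*s + 18)/(24*s^2 - 6*s - 9)
T(s) is the step-2 result (common factors already cancelled). Leading coefficient of the denominator: 24. Divide through by 24 for the monic polynomial.

Answer: s^2 - s/4 - 3/8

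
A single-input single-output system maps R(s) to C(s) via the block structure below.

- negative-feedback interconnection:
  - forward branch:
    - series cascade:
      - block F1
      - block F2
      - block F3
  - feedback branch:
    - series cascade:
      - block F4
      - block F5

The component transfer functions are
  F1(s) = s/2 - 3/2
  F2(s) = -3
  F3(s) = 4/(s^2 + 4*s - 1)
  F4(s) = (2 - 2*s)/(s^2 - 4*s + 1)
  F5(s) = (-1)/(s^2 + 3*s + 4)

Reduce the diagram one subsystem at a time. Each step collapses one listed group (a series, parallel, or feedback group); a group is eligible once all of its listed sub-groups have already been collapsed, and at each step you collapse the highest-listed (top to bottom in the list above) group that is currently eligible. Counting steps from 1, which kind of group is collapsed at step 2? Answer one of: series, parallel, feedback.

Step 1 - series reduction of F1, F2, F3
Step 2 - multiply F4, F5 (series)
Step 3 - reduce the feedback loop with forward (F1*F2*F3) and return (F4*F5)
So the answer for step 2 is series.

Final answer: series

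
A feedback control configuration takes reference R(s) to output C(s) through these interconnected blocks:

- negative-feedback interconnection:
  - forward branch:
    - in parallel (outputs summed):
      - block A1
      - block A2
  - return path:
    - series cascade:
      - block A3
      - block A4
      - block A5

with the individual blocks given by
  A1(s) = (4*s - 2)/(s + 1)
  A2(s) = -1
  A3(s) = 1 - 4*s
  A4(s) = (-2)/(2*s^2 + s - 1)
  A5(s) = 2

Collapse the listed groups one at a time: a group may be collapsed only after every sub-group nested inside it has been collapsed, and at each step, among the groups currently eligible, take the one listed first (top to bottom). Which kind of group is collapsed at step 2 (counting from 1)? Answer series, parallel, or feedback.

Step 1. reduce the parallel group A1, A2
Step 2. series reduction of A3, A4, A5
Step 3. collapse the loop ((A1+A2) forward, (A3*A4*A5) return)
So the answer for step 2 is series.

Hence the answer: series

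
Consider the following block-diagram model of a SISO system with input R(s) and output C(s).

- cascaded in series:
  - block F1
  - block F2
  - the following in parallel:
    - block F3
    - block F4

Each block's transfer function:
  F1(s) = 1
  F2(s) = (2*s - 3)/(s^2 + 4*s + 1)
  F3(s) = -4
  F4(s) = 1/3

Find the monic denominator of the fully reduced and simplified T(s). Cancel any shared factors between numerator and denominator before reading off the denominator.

(1) sum the parallel branches F3, F4: (-11)/3
(2) combine F1, F2, (F3+F4) in series: (33 - 22*s)/(3*s^2 + 12*s + 3)
That last expression is T(s), already simplified. Scaling its denominator by 1/3 (the reciprocal of the leading coefficient) yields the monic denominator.

Therefore the answer is s^2 + 4*s + 1.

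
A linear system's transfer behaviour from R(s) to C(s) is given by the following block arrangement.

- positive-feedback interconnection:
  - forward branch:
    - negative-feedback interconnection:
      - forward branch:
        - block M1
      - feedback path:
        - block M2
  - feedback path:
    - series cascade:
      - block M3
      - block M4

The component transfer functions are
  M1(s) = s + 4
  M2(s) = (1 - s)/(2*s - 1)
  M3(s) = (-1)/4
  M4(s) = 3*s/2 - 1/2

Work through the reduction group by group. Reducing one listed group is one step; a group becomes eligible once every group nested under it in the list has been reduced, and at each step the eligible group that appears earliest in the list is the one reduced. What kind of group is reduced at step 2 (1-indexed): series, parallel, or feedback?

Step 1. reduce the feedback loop with forward M1 and return M2
Step 2. multiply M3, M4 (series)
Step 3. close the feedback loop around [M1/(1+M1*M2)], (M3*M4)
Step 2: series.

Final answer: series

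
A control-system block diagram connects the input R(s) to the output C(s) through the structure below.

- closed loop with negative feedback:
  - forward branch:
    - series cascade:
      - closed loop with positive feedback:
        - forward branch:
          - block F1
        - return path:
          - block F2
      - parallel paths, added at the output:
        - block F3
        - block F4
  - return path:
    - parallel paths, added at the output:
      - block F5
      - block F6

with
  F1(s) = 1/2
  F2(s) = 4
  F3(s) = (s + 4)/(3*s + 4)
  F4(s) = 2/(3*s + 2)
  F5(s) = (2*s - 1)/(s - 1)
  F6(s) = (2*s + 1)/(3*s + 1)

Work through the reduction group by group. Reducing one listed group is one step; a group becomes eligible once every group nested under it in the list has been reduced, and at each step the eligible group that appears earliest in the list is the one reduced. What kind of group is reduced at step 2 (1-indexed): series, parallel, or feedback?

Reducing step by step:

[1] collapse the loop (F1 forward, F2 return)
[2] sum the parallel branches F3, F4
[3] cascade [F1/(1-F1*F2)], (F3+F4)
[4] add F5, F6 (parallel)
[5] collapse the loop (([F1/(1-F1*F2)]*(F3+F4)) forward, (F5+F6) return)
Step 2: parallel.

Answer: parallel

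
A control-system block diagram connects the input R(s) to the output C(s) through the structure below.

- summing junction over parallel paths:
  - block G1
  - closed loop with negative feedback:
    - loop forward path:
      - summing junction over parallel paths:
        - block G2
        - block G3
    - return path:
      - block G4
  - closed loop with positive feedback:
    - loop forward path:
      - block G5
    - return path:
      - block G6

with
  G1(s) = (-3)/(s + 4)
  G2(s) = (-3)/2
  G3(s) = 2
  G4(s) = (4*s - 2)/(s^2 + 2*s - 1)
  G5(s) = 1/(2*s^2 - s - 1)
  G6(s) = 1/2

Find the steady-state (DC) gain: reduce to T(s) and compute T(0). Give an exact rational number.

The answer is -7/6.

Reasoning:
Step 1: combine G2, G3 in parallel, giving 1/2
Step 2: apply the feedback formula to (G2+G3), G4, giving (s^2 + 2*s - 1)/(2*s^2 + 8*s - 4)
Step 3: close the feedback loop around G5, G6, giving 2/(4*s^2 - 2*s - 3)
Step 4: add G1, [(G2+G3)/(1+(G2+G3)*G4)], [G5/(1-G5*G6)] (parallel), giving (4*s^5 - 2*s^4 - 67*s^3 + 98*s^2 + 91*s - 56)/(8*s^5 + 60*s^4 + 74*s^3 - 168*s^2 - 52*s + 48)
DC gain: substitute s = 0 into T(s) from step 4: T(0) = -56/48 = -7/6.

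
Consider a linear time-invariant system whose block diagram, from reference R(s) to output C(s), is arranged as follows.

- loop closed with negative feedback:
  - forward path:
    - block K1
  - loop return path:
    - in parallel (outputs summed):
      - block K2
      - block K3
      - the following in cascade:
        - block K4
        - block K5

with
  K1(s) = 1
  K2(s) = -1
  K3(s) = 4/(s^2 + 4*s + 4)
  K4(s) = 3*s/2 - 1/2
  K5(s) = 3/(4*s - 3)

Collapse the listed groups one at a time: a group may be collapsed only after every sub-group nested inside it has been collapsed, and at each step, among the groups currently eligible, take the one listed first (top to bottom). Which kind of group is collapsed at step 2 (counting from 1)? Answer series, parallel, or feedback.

Step 1 - reduce the series chain K4, K5
Step 2 - combine K2, K3, (K4*K5) in parallel
Step 3 - close the feedback loop around K1, (K2+K3+(K4*K5))
So the answer for step 2 is parallel.

Hence the answer: parallel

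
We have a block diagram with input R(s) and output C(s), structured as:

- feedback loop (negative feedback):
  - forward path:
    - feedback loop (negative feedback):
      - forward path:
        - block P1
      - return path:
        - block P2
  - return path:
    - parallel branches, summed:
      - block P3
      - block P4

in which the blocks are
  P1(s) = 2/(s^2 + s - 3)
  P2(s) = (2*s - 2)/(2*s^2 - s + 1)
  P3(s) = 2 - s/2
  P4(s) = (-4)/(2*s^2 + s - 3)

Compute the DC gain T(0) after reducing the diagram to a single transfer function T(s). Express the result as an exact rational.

The answer is -6.

Reasoning:
[1] reduce the feedback loop with forward P1 and return P2 = (4*s^2 - 2*s + 2)/(2*s^4 + s^3 - 6*s^2 + 8*s - 7)
[2] reduce the parallel group P3, P4 = (-2*s^3 + 7*s^2 + 7*s - 20)/(4*s^2 + 2*s - 6)
[3] collapse the loop ([P1/(1+P1*P2)] forward, (P3+P4) return) = (8*s^4 - 10*s^2 + 8*s - 6)/(4*s^6 - s^4 + 12*s^3 - 28*s^2 - 4*s + 1)
Evaluating the step-3 result (the overall T(s)) at s = 0 gives T(0) = -6/1 = -6.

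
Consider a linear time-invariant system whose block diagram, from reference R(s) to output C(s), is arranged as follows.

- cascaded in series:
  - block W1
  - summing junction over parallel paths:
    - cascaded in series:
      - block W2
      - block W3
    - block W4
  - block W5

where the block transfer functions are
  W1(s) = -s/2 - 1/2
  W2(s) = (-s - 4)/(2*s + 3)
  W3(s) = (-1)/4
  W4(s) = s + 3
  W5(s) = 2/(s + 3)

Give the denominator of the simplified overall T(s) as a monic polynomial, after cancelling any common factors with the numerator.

Reducing step by step:

[1] multiply W2, W3 (series); result (s + 4)/(8*s + 12)
[2] add (W2*W3), W4 (parallel); result (8*s^2 + 37*s + 40)/(8*s + 12)
[3] series reduction of W1, ((W2*W3)+W4), W5; result (-8*s^3 - 45*s^2 - 77*s - 40)/(8*s^2 + 36*s + 36)
T(s) is the step-3 result (common factors already cancelled). Leading coefficient of the denominator: 8. Divide through by 8 for the monic polynomial.

Answer: s^2 + 9*s/2 + 9/2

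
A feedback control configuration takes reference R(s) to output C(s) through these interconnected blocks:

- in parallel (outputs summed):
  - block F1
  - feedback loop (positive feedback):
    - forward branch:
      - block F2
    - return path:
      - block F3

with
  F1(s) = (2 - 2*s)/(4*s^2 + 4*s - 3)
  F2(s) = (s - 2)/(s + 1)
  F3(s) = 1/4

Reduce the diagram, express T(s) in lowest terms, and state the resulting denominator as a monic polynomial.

Answer: s^3 + 3*s^2 + 5*s/4 - 3/2

Working:
[1] close the feedback loop around F2, F3 -> (4*s - 8)/(3*s + 6)
[2] parallel reduction of F1, [F2/(1-F2*F3)] -> (16*s^3 - 22*s^2 - 50*s + 36)/(12*s^3 + 36*s^2 + 15*s - 18)
Step 2 gives the fully reduced T(s), with no common factor left to cancel. The denominator's leading coefficient is 12, so divide each of its coefficients by 12 to get the monic form.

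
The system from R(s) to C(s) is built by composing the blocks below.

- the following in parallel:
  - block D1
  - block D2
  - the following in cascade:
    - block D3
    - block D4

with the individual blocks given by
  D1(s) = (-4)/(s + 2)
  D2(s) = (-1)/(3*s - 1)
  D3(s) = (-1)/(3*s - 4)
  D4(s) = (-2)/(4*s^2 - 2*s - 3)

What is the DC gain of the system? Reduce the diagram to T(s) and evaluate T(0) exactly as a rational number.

First reduce the diagram to T(s).

1. cascade D3, D4; result 2/(12*s^3 - 22*s^2 - s + 12)
2. parallel reduction of D1, D2, (D3*D4); result (-156*s^4 + 310*s^3 - 25*s^2 - 148*s + 20)/(36*s^5 - 6*s^4 - 137*s^3 + 75*s^2 + 62*s - 24)
DC gain: substitute s = 0 into T(s) from step 2: T(0) = 20/(-24) = -5/6.

Answer: -5/6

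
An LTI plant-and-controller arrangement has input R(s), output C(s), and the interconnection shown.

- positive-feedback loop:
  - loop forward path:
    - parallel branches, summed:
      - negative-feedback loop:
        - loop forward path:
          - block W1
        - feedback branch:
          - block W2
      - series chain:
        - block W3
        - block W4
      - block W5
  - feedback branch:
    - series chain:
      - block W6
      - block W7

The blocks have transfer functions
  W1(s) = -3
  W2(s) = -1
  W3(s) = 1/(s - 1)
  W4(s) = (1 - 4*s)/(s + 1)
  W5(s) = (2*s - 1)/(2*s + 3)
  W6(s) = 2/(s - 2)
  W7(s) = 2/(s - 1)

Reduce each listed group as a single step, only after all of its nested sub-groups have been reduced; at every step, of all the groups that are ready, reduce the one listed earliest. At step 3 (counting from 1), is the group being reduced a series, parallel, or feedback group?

Reducing step by step:

Step 1: apply the feedback formula to W1, W2
Step 2: combine W3, W4 in series
Step 3: combine [W1/(1+W1*W2)], (W3*W4), W5 in parallel
Step 4: cascade W6, W7
Step 5: apply the feedback formula to ([W1/(1+W1*W2)]+(W3*W4)+W5), (W6*W7)
Step 3 collapses a parallel group.

Answer: parallel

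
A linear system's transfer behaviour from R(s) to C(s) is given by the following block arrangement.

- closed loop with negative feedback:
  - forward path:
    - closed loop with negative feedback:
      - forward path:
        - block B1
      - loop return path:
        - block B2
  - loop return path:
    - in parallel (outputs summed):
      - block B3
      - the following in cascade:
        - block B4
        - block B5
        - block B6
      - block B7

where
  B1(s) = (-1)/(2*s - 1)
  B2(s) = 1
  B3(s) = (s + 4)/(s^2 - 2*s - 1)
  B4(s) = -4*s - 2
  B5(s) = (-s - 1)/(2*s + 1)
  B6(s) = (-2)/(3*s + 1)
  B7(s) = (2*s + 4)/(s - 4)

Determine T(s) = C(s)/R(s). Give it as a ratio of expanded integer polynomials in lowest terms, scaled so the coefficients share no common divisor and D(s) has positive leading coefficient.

Answer: (-3*s^4 + 17*s^3 - 15*s^2 - 19*s - 4)/(6*s^5 - 42*s^4 + 39*s^3 + 41*s^2 + 84*s + 28)

Working:
1. collapse the loop (B1 forward, B2 return); result (-1)/(2*s - 2)
2. multiply B4, B5, B6 (series); result (-4*s - 4)/(3*s + 1)
3. parallel reduction of B3, (B4*B5*B6), B7; result (2*s^4 + 25*s^3 - 33*s^2 - 114*s - 36)/(3*s^4 - 17*s^3 + 15*s^2 + 19*s + 4)
4. collapse the loop ([B1/(1+B1*B2)] forward, (B3+(B4*B5*B6)+B7) return): this yields T(s), and no further normalization is needed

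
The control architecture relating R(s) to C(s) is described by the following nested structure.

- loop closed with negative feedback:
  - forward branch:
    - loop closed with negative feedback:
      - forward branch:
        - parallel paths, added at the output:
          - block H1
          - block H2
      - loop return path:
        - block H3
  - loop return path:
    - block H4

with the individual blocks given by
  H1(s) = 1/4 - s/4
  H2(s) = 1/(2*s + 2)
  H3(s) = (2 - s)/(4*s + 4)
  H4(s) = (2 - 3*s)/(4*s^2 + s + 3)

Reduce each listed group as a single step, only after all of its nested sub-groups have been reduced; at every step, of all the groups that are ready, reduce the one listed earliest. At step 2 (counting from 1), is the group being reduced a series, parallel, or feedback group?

Step 1. combine H1, H2 in parallel
Step 2. apply the feedback formula to (H1+H2), H3
Step 3. close the feedback loop around [(H1+H2)/(1+(H1+H2)*H3)], H4
Step 2: feedback.

Final answer: feedback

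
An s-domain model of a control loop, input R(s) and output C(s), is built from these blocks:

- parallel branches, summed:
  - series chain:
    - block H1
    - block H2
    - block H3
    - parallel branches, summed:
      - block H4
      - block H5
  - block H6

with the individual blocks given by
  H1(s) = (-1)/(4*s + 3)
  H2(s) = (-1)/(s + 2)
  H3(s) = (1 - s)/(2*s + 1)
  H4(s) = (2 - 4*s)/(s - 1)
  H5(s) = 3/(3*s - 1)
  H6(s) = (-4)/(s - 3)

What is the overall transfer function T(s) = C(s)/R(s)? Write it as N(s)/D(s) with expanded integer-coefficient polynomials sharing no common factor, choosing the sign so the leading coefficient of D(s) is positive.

Step 1: add H4, H5 (parallel) gives (-12*s^2 + 13*s - 5)/(3*s^2 - 4*s + 1)
Step 2: combine H1, H2, H3, (H4+H5) in series gives (12*s^2 - 13*s + 5)/(24*s^4 + 70*s^3 + 43*s^2 - 5*s - 6)
Step 3: sum the parallel branches (H1*H2*H3*(H4+H5)), H6 - this is the overall T(s), already in the required normalized form

Therefore the answer is (-96*s^4 - 268*s^3 - 221*s^2 + 64*s + 9)/(24*s^5 - 2*s^4 - 167*s^3 - 134*s^2 + 9*s + 18).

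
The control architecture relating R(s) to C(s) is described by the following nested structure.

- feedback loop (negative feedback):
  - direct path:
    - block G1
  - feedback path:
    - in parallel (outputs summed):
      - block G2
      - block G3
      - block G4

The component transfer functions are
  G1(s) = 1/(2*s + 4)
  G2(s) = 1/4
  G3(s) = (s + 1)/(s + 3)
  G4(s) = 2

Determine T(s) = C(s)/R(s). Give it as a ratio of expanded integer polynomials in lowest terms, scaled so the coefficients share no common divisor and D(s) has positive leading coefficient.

Answer: (4*s + 12)/(8*s^2 + 53*s + 79)

Working:
1. parallel reduction of G2, G3, G4 -> (13*s + 31)/(4*s + 12)
2. close the feedback loop around G1, (G2+G3+G4), which is the overall transfer function T(s) = C(s)/R(s) in lowest terms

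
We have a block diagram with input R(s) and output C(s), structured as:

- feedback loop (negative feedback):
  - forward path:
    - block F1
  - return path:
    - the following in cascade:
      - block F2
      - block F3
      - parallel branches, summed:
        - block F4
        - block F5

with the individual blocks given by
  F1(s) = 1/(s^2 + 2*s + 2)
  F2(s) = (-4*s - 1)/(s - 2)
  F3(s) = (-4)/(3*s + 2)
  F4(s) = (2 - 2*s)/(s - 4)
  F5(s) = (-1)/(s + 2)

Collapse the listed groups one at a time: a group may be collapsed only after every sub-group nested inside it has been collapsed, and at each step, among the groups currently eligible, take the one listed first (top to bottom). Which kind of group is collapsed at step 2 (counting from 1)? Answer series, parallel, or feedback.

Answer: series

Working:
(1) parallel reduction of F4, F5
(2) reduce the series chain F2, F3, (F4+F5)
(3) collapse the loop (F1 forward, (F2*F3*(F4+F5)) return)
At step 2 the group reduced is series.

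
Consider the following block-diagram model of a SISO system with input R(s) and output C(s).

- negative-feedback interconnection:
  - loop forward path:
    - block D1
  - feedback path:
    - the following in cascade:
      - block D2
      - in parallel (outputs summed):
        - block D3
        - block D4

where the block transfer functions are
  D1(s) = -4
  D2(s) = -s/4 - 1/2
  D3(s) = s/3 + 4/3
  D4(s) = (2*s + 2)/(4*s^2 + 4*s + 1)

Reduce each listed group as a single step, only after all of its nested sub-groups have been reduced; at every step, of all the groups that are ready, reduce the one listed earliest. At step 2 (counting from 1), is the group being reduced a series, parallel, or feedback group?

Reducing step by step:

Step 1: sum the parallel branches D3, D4
Step 2: combine D2, (D3+D4) in series
Step 3: apply the feedback formula to D1, (D2*(D3+D4))
Step 2 collapses a series group.

Answer: series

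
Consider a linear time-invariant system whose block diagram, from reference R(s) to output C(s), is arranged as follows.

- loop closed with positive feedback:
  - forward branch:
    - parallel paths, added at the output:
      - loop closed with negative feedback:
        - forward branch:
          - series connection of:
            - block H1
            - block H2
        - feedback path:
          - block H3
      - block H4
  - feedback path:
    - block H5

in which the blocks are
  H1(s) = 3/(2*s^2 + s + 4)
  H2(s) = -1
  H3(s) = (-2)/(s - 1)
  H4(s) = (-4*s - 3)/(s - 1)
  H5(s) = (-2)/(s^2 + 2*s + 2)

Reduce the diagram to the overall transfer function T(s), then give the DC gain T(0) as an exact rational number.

Answer: 9/11

Working:
[1] series reduction of H1, H2: (-3)/(2*s^2 + s + 4)
[2] feedback reduction of (H1*H2), H3: (3 - 3*s)/(2*s^3 - s^2 + 3*s + 2)
[3] combine [(H1*H2)/(1+(H1*H2)*H3)], H4 in parallel: (-8*s^4 - 2*s^3 - 12*s^2 - 11*s - 9)/(2*s^4 - 3*s^3 + 4*s^2 - s - 2)
[4] close the feedback loop around ([(H1*H2)/(1+(H1*H2)*H3)]+H4), H5: (-8*s^6 - 18*s^5 - 32*s^4 - 39*s^3 - 55*s^2 - 40*s - 18)/(2*s^6 + s^5 - 14*s^4 - 3*s^3 - 20*s^2 - 28*s - 22)
Step 4 gives the overall T(s). Then T(0) = -18/(-22) = 9/11.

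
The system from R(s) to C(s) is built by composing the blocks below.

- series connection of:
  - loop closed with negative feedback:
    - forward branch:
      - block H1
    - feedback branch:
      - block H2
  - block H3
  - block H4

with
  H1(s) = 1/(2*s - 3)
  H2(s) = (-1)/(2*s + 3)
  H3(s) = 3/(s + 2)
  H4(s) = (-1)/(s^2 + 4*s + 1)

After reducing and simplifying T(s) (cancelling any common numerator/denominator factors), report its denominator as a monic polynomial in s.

Step 1 - feedback reduction of H1, H2; result (2*s + 3)/(4*s^2 - 10)
Step 2 - cascade [H1/(1+H1*H2)], H3, H4; result (-6*s - 9)/(4*s^5 + 24*s^4 + 26*s^3 - 52*s^2 - 90*s - 20)
No further cancellation is possible in the step-2 result, so that is T(s). Its denominator becomes monic after dividing by the leading coefficient 4.

Final answer: s^5 + 6*s^4 + 13*s^3/2 - 13*s^2 - 45*s/2 - 5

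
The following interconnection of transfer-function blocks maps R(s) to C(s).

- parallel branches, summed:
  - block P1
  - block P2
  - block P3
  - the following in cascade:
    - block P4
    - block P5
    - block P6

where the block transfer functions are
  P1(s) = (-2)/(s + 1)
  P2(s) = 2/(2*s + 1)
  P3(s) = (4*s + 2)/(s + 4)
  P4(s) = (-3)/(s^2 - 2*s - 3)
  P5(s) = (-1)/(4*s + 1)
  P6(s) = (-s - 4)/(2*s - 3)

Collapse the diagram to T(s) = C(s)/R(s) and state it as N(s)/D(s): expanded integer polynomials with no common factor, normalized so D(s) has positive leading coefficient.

(1) reduce the series chain P4, P5, P6: (-3*s - 12)/(8*s^4 - 26*s^3 - 7*s^2 + 36*s + 9)
(2) parallel reduction of P1, P2, P3, (P4*P5*P6) - this is the overall T(s), already in the required normalized form

Therefore the answer is (64*s^6 - 160*s^5 - 244*s^4 + 392*s^3 + 61*s^2 - 48*s - 30)/(16*s^6 + 20*s^5 - 216*s^4 - 95*s^3 + 314*s^2 + 225*s + 36).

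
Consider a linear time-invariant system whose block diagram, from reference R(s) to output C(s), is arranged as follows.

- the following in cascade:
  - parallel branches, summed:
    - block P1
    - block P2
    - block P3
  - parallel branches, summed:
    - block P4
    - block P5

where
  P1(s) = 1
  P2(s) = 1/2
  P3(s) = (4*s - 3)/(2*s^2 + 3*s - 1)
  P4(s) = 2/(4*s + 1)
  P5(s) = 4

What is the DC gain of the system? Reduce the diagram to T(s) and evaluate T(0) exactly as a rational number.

Reducing step by step:

(1) add P1, P2, P3 (parallel), giving (6*s^2 + 17*s - 9)/(4*s^2 + 6*s - 2)
(2) add P4, P5 (parallel), giving (16*s + 6)/(4*s + 1)
(3) series reduction of (P1+P2+P3), (P4+P5), giving (48*s^3 + 154*s^2 - 21*s - 27)/(8*s^3 + 14*s^2 - s - 1)
DC gain: substitute s = 0 into T(s) from step 3: T(0) = -27/(-1) = 27.

Answer: 27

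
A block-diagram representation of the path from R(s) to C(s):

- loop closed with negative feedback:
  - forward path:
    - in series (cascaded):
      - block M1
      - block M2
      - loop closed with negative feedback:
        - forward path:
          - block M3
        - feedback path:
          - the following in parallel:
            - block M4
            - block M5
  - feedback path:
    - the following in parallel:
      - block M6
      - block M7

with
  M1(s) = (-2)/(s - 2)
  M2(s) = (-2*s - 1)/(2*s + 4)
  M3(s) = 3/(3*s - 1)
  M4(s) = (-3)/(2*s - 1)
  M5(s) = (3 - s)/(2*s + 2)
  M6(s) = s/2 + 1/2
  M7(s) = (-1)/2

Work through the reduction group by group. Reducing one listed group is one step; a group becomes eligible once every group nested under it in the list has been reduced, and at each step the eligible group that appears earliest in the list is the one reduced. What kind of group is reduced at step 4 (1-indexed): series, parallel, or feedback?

Reducing step by step:

Step 1. add M4, M5 (parallel)
Step 2. apply the feedback formula to M3, (M4+M5)
Step 3. series reduction of M1, M2, [M3/(1+M3*(M4+M5))]
Step 4. parallel reduction of M6, M7
Step 5. apply the feedback formula to (M1*M2*[M3/(1+M3*(M4+M5))]), (M6+M7)
The group at step 4 is a parallel group.

Answer: parallel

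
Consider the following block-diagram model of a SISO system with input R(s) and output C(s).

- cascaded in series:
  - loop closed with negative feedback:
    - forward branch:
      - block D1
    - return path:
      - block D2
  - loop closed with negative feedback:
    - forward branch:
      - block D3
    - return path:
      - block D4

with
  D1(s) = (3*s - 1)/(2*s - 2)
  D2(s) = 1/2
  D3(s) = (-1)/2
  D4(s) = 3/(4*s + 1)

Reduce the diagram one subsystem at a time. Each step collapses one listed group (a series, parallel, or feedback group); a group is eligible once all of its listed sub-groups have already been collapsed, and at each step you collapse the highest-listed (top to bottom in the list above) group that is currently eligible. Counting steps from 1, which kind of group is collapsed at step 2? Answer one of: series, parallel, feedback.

The answer is feedback.

Reasoning:
Step 1: collapse the loop (D1 forward, D2 return)
Step 2: reduce the feedback loop with forward D3 and return D4
Step 3: reduce the series chain [D1/(1+D1*D2)], [D3/(1+D3*D4)]
The group at step 2 is a feedback group.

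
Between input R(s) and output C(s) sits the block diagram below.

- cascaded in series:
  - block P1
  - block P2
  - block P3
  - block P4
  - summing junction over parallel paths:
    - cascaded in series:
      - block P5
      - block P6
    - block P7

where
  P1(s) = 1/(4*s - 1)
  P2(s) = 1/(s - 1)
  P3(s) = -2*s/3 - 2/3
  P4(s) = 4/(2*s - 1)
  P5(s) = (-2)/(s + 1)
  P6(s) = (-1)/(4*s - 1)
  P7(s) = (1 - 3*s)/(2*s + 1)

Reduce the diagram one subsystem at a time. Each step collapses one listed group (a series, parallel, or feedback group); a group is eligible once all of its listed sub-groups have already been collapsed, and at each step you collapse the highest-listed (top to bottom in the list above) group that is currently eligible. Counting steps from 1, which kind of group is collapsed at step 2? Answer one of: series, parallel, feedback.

The answer is parallel.

Reasoning:
[1] multiply P5, P6 (series)
[2] parallel reduction of (P5*P6), P7
[3] cascade P1, P2, P3, P4, ((P5*P6)+P7)
Step 2 collapses a parallel group.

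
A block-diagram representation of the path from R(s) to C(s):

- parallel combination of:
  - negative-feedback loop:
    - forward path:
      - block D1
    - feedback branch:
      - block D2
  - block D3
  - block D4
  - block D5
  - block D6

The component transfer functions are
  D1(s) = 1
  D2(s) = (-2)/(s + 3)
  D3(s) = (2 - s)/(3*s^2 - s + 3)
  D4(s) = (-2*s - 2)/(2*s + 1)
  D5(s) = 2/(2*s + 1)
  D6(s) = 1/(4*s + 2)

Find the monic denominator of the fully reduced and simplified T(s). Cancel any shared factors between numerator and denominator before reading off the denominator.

Answer: s^4 + 7*s^3/6 + s^2 + 4*s/3 + 1/2

Working:
(1) collapse the loop (D1 forward, D2 return) gives (s + 3)/(s + 1)
(2) add [D1/(1+D1*D2)], D3, D4, D5, D6 (parallel) gives (29*s^3 + 12*s^2 + 36*s + 25)/(12*s^4 + 14*s^3 + 12*s^2 + 16*s + 6)
The result of step 2 is T(s) in lowest terms. Its denominator has leading coefficient 12; dividing the denominator through by 12 makes it monic.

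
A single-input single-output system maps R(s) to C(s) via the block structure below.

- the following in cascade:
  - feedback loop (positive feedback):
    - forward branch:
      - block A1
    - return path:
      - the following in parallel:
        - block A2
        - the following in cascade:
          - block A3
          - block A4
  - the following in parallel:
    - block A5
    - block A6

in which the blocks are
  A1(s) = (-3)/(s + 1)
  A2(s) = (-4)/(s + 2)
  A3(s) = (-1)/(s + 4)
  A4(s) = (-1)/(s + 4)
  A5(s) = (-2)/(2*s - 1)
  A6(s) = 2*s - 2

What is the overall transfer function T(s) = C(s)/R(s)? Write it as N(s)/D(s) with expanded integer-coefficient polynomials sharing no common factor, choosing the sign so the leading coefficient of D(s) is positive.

Step 1 - reduce the series chain A3, A4 = 1/(s^2 + 8*s + 16)
Step 2 - parallel reduction of A2, (A3*A4) = (-4*s^2 - 31*s - 62)/(s^3 + 10*s^2 + 32*s + 32)
Step 3 - reduce the feedback loop with forward A1 and return (A2+(A3*A4)) = (-3*s^3 - 30*s^2 - 96*s - 96)/(s^4 + 11*s^3 + 30*s^2 - 29*s - 154)
Step 4 - combine A5, A6 in parallel = (4*s^2 - 6*s)/(2*s - 1)
Step 5 - reduce the series chain [A1/(1-A1*(A2+(A3*A4)))], (A5+A6); the result is T(s) itself (integer coefficients, no common factor, positive leading denominator coefficient)

Final answer: (-12*s^5 - 102*s^4 - 204*s^3 + 192*s^2 + 576*s)/(2*s^5 + 21*s^4 + 49*s^3 - 88*s^2 - 279*s + 154)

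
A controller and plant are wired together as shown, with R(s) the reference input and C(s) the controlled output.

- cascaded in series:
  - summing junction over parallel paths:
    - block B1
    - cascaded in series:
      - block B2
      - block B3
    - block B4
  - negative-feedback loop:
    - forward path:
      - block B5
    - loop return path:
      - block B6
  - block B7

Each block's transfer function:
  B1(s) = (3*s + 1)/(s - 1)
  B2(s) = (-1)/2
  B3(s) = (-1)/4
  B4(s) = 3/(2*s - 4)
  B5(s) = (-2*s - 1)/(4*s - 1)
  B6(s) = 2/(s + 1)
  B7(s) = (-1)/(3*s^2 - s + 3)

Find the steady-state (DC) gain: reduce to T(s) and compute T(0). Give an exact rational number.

First reduce the diagram to T(s).

[1] series reduction of B2, B3 -> 1/8
[2] sum the parallel branches B1, (B2*B3), B4 -> (25*s^2 - 31*s - 26)/(8*s^2 - 24*s + 16)
[3] collapse the loop (B5 forward, B6 return) -> (-2*s^2 - 3*s - 1)/(4*s^2 - s - 3)
[4] reduce the series chain (B1+(B2*B3)+B4), [B5/(1+B5*B6)], B7 -> (50*s^4 + 13*s^3 - 120*s^2 - 109*s - 26)/(96*s^6 - 344*s^5 + 392*s^4 - 208*s^3 - 8*s^2 + 216*s - 144)
Evaluating the step-4 result (the overall T(s)) at s = 0 gives T(0) = -26/(-144) = 13/72.

Answer: 13/72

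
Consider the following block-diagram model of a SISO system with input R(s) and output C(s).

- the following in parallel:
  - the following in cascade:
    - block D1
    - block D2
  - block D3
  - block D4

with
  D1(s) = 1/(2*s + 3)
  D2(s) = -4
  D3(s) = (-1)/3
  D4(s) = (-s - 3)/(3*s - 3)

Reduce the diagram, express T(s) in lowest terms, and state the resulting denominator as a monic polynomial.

Step 1: multiply D1, D2 (series): (-4)/(2*s + 3)
Step 2: parallel reduction of (D1*D2), D3, D4: (-4*s^2 - 22*s + 6)/(6*s^2 + 3*s - 9)
T(s) is the step-2 result (common factors already cancelled). Leading coefficient of the denominator: 6. Divide through by 6 for the monic polynomial.

Hence the answer: s^2 + s/2 - 3/2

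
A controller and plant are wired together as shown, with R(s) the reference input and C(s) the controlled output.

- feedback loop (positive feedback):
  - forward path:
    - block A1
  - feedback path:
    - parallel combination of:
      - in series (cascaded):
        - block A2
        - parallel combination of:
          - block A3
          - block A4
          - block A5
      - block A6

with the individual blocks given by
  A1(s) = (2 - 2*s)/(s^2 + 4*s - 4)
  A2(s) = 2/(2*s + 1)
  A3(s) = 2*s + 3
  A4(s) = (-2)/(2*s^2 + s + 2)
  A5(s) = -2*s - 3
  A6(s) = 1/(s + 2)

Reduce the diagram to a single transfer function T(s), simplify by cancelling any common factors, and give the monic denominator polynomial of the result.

Answer: s^6 + 7*s^5 + 53*s^4/4 + 4*s^3 - 3*s^2/2 - 23*s/2 - 1

Working:
[1] combine A3, A4, A5 in parallel: (-2)/(2*s^2 + s + 2)
[2] multiply A2, (A3+A4+A5) (series): (-4)/(4*s^3 + 4*s^2 + 5*s + 2)
[3] add (A2*(A3+A4+A5)), A6 (parallel): (4*s^3 + 4*s^2 + s - 6)/(4*s^4 + 12*s^3 + 13*s^2 + 12*s + 4)
[4] feedback reduction of A1, ((A2*(A3+A4+A5))+A6): (-8*s^5 - 16*s^4 - 2*s^3 + 2*s^2 + 16*s + 8)/(4*s^6 + 28*s^5 + 53*s^4 + 16*s^3 - 6*s^2 - 46*s - 4)
The result of step 4 is T(s) in lowest terms. Its denominator has leading coefficient 4; dividing the denominator through by 4 makes it monic.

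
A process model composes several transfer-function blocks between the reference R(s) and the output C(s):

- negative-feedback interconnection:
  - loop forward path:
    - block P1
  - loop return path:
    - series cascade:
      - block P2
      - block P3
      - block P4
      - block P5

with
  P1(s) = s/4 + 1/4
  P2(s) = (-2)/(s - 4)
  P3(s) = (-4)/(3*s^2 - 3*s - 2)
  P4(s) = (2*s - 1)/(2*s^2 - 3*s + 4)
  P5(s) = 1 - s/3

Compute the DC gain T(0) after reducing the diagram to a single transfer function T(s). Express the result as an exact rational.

(1) reduce the series chain P2, P3, P4, P5; result (-16*s^2 + 56*s - 24)/(18*s^5 - 117*s^4 + 231*s^3 - 222*s^2 + 48*s + 96)
(2) reduce the feedback loop with forward P1 and return (P2*P3*P4*P5); result (18*s^6 - 99*s^5 + 114*s^4 + 9*s^3 - 174*s^2 + 144*s + 96)/(72*s^5 - 468*s^4 + 908*s^3 - 848*s^2 + 224*s + 360)
Evaluating the step-2 result (the overall T(s)) at s = 0 gives T(0) = 96/360 = 4/15.

Answer: 4/15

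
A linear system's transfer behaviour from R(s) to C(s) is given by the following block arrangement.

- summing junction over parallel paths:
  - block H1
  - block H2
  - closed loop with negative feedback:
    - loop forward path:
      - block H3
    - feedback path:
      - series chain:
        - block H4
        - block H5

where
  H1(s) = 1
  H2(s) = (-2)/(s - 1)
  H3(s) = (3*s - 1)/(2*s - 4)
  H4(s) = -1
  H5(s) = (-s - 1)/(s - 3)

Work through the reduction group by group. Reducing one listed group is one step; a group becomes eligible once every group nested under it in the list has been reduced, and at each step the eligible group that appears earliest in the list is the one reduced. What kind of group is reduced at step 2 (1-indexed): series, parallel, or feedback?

Reducing step by step:

(1) combine H4, H5 in series
(2) close the feedback loop around H3, (H4*H5)
(3) combine H1, H2, [H3/(1+H3*(H4*H5))] in parallel
At step 2 the group reduced is feedback.

Answer: feedback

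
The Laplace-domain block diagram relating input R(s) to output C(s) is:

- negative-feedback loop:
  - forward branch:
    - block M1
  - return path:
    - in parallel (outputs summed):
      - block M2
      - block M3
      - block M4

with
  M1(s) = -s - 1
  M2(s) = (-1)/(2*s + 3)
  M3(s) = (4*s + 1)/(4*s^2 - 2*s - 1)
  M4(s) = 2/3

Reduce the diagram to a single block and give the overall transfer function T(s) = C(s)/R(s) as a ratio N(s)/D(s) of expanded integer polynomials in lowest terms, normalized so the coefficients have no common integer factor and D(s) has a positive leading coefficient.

Step 1: parallel reduction of M2, M3, M4 -> (16*s^3 + 28*s^2 + 32*s + 6)/(24*s^3 + 24*s^2 - 24*s - 9)
Step 2: close the feedback loop around M1, (M2+M3+M4) - this is the overall T(s), already in the required normalized form

Answer: (24*s^4 + 48*s^3 - 33*s - 9)/(16*s^4 + 20*s^3 + 36*s^2 + 62*s + 15)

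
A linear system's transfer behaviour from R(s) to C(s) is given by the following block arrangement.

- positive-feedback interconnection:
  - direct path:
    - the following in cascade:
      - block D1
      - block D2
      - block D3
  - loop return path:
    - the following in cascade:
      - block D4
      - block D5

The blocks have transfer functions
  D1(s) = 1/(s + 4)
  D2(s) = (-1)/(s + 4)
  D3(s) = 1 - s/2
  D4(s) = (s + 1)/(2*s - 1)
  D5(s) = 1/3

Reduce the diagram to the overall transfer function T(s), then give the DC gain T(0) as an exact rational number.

[1] combine D1, D2, D3 in series -> (s - 2)/(2*s^2 + 16*s + 32)
[2] cascade D4, D5 -> (s + 1)/(6*s - 3)
[3] reduce the feedback loop with forward (D1*D2*D3) and return (D4*D5) -> (6*s^2 - 15*s + 6)/(12*s^3 + 89*s^2 + 145*s - 94)
Evaluating the step-3 result (the overall T(s)) at s = 0 gives T(0) = 6/(-94) = -3/47.

Final answer: -3/47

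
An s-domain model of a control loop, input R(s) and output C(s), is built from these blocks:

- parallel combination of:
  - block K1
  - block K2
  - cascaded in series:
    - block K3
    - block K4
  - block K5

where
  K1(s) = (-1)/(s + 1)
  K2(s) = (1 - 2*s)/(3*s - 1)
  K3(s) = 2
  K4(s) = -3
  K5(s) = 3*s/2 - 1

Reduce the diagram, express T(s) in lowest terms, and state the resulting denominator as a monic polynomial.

The answer is s^2 + 2*s/3 - 1/3.

Reasoning:
Step 1: series reduction of K3, K4: -6
Step 2: reduce the parallel group K1, K2, (K3*K4), K5: (9*s^3 - 40*s^2 - 39*s + 18)/(6*s^2 + 4*s - 2)
Step 2 gives the fully reduced T(s), with no common factor left to cancel. The denominator's leading coefficient is 6, so divide each of its coefficients by 6 to get the monic form.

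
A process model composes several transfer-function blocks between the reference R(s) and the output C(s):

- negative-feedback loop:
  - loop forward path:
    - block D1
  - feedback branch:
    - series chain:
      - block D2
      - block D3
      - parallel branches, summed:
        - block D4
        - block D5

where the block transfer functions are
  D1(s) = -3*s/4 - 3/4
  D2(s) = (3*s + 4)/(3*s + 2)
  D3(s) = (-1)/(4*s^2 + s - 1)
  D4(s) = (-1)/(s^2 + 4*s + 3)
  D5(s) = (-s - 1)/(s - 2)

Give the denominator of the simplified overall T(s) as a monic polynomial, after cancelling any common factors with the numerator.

[1] add D4, D5 (parallel) -> (-s^3 - 5*s^2 - 8*s - 1)/(s^3 + 2*s^2 - 5*s - 6)
[2] multiply D2, D3, (D4+D5) (series) -> (3*s^4 + 19*s^3 + 44*s^2 + 35*s + 4)/(12*s^6 + 35*s^5 - 39*s^4 - 131*s^3 - 65*s^2 + 16*s + 12)
[3] close the feedback loop around D1, (D2*D3*(D4+D5)) -> (-36*s^6 - 105*s^5 + 117*s^4 + 393*s^3 + 195*s^2 - 48*s - 36)/(48*s^5 + 83*s^4 - 305*s^3 - 408*s^2 - 89*s + 36)
No further cancellation is possible in the step-3 result, so that is T(s). Its denominator becomes monic after dividing by the leading coefficient 48.

Answer: s^5 + 83*s^4/48 - 305*s^3/48 - 17*s^2/2 - 89*s/48 + 3/4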